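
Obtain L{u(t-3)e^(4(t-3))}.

u(t-a)f(t-a) with f(t)=e^(4t). L{e^(4t)} = 1/(s-4). By time shift: e^(-3s)/(s-4)

Final answer: e^(-3s)/(s-4)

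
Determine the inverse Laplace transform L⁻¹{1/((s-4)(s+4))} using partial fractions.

Decompose: A/(s-4) + B/(s+4). A = 1/8, B = -1/8. f(t) = (e^(4t) - e^(-4t))/8

Final answer: (e^(4t) - e^(-4t))/8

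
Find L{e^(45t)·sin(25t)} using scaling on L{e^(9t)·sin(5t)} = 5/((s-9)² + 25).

Scaling with a=5: L{e^(45t)·sin(25t)} = (1/5) · 5/((s/5-9)² + 25). Simplifying: 25/((s-45)² + 625)

Final answer: 25/((s-45)² + 625)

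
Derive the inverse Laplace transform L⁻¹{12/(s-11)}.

L⁻¹{1/(s-a)} = e^(at), so L⁻¹{1/(s-11)} = e^(11t), and L⁻¹{12/(s-11)} = 12·e^(11t)

Final answer: 12·e^(11t)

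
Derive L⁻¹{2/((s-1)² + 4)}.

Form: b/((s-a)² + b²) → e^(at)sin(bt). With a=1, b=2

Final answer: e^t·sin(2t)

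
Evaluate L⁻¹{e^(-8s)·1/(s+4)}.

L⁻¹{1/(s+4)} = e^(-4t). By the time shift theorem, L⁻¹{e^(-as)F(s)} = u(t-a)f(t-a) with a=8, so L⁻¹{e^(-8s)·1/(s+4)} = u(t-8)·e^(-4(t-8))

Final answer: u(t-8)·e^(-4(t-8))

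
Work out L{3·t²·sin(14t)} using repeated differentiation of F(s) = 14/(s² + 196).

F(s) = 14/(s² + 196). F'(s) = -28s/(s² + 196)². F''(s) = -28(196 - 3s²)/(s² + 196)³ = (84s² - 5488)/(s² + 196)³. So L{t²·sin(14t)} = (-1)² F''(s) = (84s² - 5488)/(s² + 196)³. Then L{3·t²·sin(14t)} = 3·(84s² - 5488)/(s² + 196)³ = (252s² - 16464)/(s² + 196)³

Final answer: (252s² - 16464)/(s² + 196)³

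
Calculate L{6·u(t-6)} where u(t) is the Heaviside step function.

L{u(t-a)} = e^(-as)/s. Here a=6, so L{u(t-6)} = e^(-6s)/s, and L{6·u(t-6)} = 6·e^(-6s)/s

Final answer: 6·e^(-6s)/s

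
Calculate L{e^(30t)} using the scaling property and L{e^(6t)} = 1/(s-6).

Using L{f(at)} = (1/a)F(s/a) with a=5 and f(t) = e^(6t): L{e^(30t)} = (1/5) · 1/((s/5)-6) = (1/5) · 5/(s-30) = 1/(s-30)

Final answer: 1/(s-30)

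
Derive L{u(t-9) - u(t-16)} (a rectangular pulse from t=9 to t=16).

L{u(t-a)} = e^(-as)/s. L{u(t-9) - u(t-16)} = (e^(-9s) - e^(-16s))/s

Final answer: (e^(-9s) - e^(-16s))/s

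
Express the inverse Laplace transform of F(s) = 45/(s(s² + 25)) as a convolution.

45/(s(s² + 25)) = (1/s)·(45/(s² + 25)) = L{1}·L{9·sin(5t)}. So f(t) = 1*(9·sin(5t)) = ∫₀ᵗ 9·sin(5τ) dτ

Final answer: ∫₀ᵗ 9·sin(5τ) dτ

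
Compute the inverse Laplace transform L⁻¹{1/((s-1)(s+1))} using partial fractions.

Decompose: A/(s-1) + B/(s+1). A = 1/2, B = -1/2. f(t) = (e^t - e^(-t))/2

Final answer: (e^t - e^(-t))/2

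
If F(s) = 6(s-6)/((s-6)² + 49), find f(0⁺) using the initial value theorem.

f(0⁺) = lim_{s→∞} sF(s) = lim_{s→∞} 6s(s-6)/((s-6)² + 49) = 6

Final answer: 6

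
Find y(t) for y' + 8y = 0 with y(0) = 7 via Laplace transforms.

L{y'} + 8L{y} = 0. sY - 7 + 8Y = 0. Y(s+8) = 7. Y = 7/(s+8)

Final answer: y(t) = 7e^(-8t)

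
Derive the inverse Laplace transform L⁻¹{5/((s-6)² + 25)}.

Using frequency shift, L⁻¹{5/((s-6)² + 25)} = e^(6t)·sin(5t)

Final answer: e^(6t)·sin(5t)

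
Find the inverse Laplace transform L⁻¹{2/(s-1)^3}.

L⁻¹{n!/(s-a)^(n+1)} = t^n·e^(at), so L⁻¹{2/(s-1)^3} = t^2·e^t

Final answer: t^2·e^t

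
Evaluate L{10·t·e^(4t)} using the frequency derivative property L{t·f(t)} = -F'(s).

L{e^(4t)} = 1/(s-4). By frequency derivative: L{t·e^(4t)} = -d/ds[1/(s-4)] = -(-1)/(s-4)² = 1/(s-4)². Then L{10·t·e^(4t)} = 10·1/(s-4)² = 10/(s-4)²

Final answer: 10/(s-4)²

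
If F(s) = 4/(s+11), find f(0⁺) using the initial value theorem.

f(0⁺) = lim_{s→∞} s·4/(s+11) = lim_{s→∞} 4s/(s+11) = 4

Final answer: 4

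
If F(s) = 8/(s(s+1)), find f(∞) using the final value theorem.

f(∞) = lim_{s→0} s·8/(s(s+1)) = lim_{s→0} 8/(s+1) = 8/1 = 8

Final answer: 8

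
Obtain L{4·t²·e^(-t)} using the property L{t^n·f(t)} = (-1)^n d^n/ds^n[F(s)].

L{e^(-t)} = 1/(s+1). d/ds[1/(s+1)] = -1/(s+1)². d²/ds²[1/(s+1)] = 2/(s+1)³. So L{t²·e^(-t)} = (-1)² · 2/(s+1)³ = 2/(s+1)³. Then L{4·t²·e^(-t)} = 4·2/(s+1)³ = 8/(s+1)³

Final answer: 8/(s+1)³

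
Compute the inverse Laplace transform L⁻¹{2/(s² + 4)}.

L⁻¹{2/(s² + 4)} = sin(2t)

Final answer: sin(2t)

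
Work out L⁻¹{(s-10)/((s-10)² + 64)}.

Using frequency shift: L⁻¹{(s-a)/((s-a)² + b²)} = e^(at)cos(bt). Here a=10, b=8

Final answer: e^(10t)·cos(8t)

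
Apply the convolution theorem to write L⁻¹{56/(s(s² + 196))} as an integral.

56/(s(s² + 196)) = (1/s)·(56/(s² + 196)) = L{1}·L{4·sin(14t)}. So f(t) = 1*(4·sin(14t)) = ∫₀ᵗ 4·sin(14τ) dτ

Final answer: ∫₀ᵗ 4·sin(14τ) dτ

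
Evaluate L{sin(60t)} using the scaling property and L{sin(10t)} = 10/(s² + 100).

Using L{f(at)} = (1/a)F(s/a) with a=6: L{sin(60t)} = (1/6) · 10/((s/6)² + 100) = (1/6) · 10·36/(s² + 3600) = 60/(s² + 3600)

Final answer: 60/(s² + 3600)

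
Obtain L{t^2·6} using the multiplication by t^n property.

L{6} = 6/s. d^1/ds^1[1/s] = -1/s². d^2/ds^2[1/s] = 2/s^3. So L{t^2} = (-1)^{2}·2/s^3 = 2/s^3. Then L{t^2·6} = 6·2/s^3 = 12/s^3

Final answer: 12/s^3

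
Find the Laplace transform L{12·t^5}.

L{t^n} = n!/s^(n+1), so L{t^5} = 120/s^6. Then L{12·t^5} = 12·120/s^6 = 1440/s^6

Final answer: 1440/s^6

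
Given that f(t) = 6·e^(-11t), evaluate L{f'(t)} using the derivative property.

f(0) = 6, F(s) = 6/(s+11). L{f'(t)} = s·F(s) - f(0) = 6s/(s+11) - 6 = (6s - 6(s+11))/(s+11) = -66/(s+11)

Final answer: -66/(s+11)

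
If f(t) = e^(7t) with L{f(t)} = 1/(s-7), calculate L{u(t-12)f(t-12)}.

Time shift theorem: L{u(t-a)f(t-a)} = e^(-as)F(s). Here a=12, F(s) = 1/(s-7), so L{u(t-12)f(t-12)} = e^(-12s)·1/(s-7)

Final answer: e^(-12s)·1/(s-7)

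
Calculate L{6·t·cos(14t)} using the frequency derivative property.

L{cos(14t)} = s/(s² + 196). Derivative: d/ds[s/(s² + 196)] = [(s² + 196) - s·2s]/(s² + 196)² = (196 - s²)/(s² + 196)². So L{t·cos(14t)} = -F'(s) = (s² - 196)/(s² + 196)². Then L{6·t·cos(14t)} = 6·(s² - 196)/(s² + 196)²

Final answer: 6·(s² - 196)/(s² + 196)²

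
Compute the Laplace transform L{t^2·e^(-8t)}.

L{t^n·e^(at)} = n!/(s-a)^(n+1), so L{t^2·e^(-8t)} = 2/(s+8)^3

Final answer: 2/(s+8)^3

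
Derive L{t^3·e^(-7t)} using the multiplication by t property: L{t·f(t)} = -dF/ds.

Using L{t^n·e^(at)} = n!/(s-a)^(n+1), L{t^3·e^(-7t)} = 6/(s+7)^4

Final answer: 6/(s+7)^4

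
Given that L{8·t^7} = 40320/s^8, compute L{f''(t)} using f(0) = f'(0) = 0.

L{f''(t)} = s²F(s) - sf(0) - f'(0) = s²·40320/s^8 - 0 - 0 = 40320/s^6

Final answer: 40320/s^6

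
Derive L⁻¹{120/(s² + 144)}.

This is the form c·a/(s² + a²) with a = 12, c = 10. L⁻¹ = 10·sin(12t)

Final answer: 10·sin(12t)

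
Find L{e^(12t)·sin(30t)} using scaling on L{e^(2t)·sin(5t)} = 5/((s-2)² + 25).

Scaling with a=6: L{e^(12t)·sin(30t)} = (1/6) · 5/((s/6-2)² + 25). Simplifying: 30/((s-12)² + 900)

Final answer: 30/((s-12)² + 900)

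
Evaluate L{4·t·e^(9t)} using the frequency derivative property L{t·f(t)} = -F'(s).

L{e^(9t)} = 1/(s-9). By frequency derivative: L{t·e^(9t)} = -d/ds[1/(s-9)] = -(-1)/(s-9)² = 1/(s-9)². Then L{4·t·e^(9t)} = 4·1/(s-9)² = 4/(s-9)²

Final answer: 4/(s-9)²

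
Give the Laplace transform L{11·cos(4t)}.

L{cos(ωt)} = s/(s² + ω²), so L{cos(4t)} = s/(s² + 16). Then L{11·cos(4t)} = 11·s/(s² + 16) = 11s/(s² + 16)

Final answer: 11s/(s² + 16)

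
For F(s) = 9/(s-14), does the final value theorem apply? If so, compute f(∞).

sF(s) = 9s/(s-14) has a pole at s = 14 in the right half-plane. Theorem does NOT apply (unstable system; f(t) = 9·e^(14t) grows without bound).

Final answer: Not applicable (unstable)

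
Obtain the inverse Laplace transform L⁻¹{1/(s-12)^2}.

L⁻¹{n!/(s-a)^(n+1)} = t^n·e^(at), so L⁻¹{1/(s-12)^2} = t·e^(12t)

Final answer: t·e^(12t)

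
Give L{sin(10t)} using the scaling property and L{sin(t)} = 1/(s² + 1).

Using L{f(at)} = (1/a)F(s/a) with a=10: L{sin(10t)} = (1/10) · 1/((s/10)² + 1) = (1/10) · 1·100/(s² + 100) = 10/(s² + 100)

Final answer: 10/(s² + 100)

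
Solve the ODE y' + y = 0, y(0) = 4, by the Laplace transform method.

L{y'} + L{y} = 0. sY - 4 + Y = 0. Y(s+1) = 4. Y = 4/(s+1)

Final answer: y(t) = 4e^(-t)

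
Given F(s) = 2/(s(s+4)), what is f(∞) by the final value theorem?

f(∞) = lim_{s→0} s·2/(s(s+4)) = lim_{s→0} 2/(s+4) = 2/4 = 1/2

Final answer: 1/2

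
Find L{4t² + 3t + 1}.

L{4t² + 3t + 1} = 4·2/s³ + 3/s² + 1/s = 8/s³ + 3/s² + 1/s

Final answer: 8/s³ + 3/s² + 1/s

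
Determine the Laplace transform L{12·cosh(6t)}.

L{cosh(ωt)} = s/(s² - ω²), so L{cosh(6t)} = s/(s² - 36). Then L{12·cosh(6t)} = 12·s/(s² - 36) = 12s/(s² - 36)

Final answer: 12s/(s² - 36)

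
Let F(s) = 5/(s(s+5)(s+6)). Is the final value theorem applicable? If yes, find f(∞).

Poles of sF(s) = 5/((s+5)(s+6)) are at s = -5 and s = -6, both in the left half-plane. Theorem applies. f(∞) = lim_{s→0} sF(s) = 5/(5·6) = 1/6

Final answer: 1/6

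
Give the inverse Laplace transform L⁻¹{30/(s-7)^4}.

L⁻¹{n!/(s-a)^(n+1)} = t^n·e^(at) with n=3, a=7. So L⁻¹{6/(s-7)^4} = t^3·e^(7t), and L⁻¹{30/(s-7)^4} = (30/6)·t^3·e^(7t) = 5·t^3·e^(7t)

Final answer: 5·t^3·e^(7t)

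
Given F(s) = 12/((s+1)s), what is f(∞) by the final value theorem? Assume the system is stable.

f(∞) = lim_{s→0} sF(s) = lim_{s→0} 12/(s+1) = 12

Final answer: 12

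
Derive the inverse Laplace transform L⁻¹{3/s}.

L⁻¹{c/s} = c, so L⁻¹{3/s} = 3

Final answer: 3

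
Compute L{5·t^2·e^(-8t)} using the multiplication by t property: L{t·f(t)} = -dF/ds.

Using L{t^n·e^(at)} = n!/(s-a)^(n+1), L{t^2·e^(-8t)} = 2/(s+8)^3, so L{5·t^2·e^(-8t)} = 5·2/(s+8)^3 = 10/(s+8)^3

Final answer: 10/(s+8)^3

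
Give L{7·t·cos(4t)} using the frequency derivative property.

L{cos(4t)} = s/(s² + 16). Derivative: d/ds[s/(s² + 16)] = [(s² + 16) - s·2s]/(s² + 16)² = (16 - s²)/(s² + 16)². So L{t·cos(4t)} = -F'(s) = (s² - 16)/(s² + 16)². Then L{7·t·cos(4t)} = 7·(s² - 16)/(s² + 16)²

Final answer: 7·(s² - 16)/(s² + 16)²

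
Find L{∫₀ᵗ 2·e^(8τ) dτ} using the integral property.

L{∫₀ᵗ f(τ)dτ} = F(s)/s with F(s) = 2/(s-8), so L{∫₀ᵗ 2·e^(8τ) dτ} = 2/(s(s-8))

Final answer: 2/(s(s-8))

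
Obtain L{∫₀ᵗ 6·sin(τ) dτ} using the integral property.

L{∫₀ᵗ f(τ)dτ} = F(s)/s with F(s) = 6/(s² + 1), so the result is (6/(s² + 1))/s = 6/(s(s² + 1))

Final answer: 6/(s(s² + 1))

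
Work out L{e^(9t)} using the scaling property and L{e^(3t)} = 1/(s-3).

Using L{f(at)} = (1/a)F(s/a) with a=3 and f(t) = e^(3t): L{e^(9t)} = (1/3) · 1/((s/3)-3) = (1/3) · 3/(s-9) = 1/(s-9)

Final answer: 1/(s-9)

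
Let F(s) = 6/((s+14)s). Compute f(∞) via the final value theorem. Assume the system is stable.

f(∞) = lim_{s→0} sF(s) = lim_{s→0} 6/(s+14) = 3/7

Final answer: 3/7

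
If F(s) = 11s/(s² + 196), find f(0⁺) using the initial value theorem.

f(0⁺) = lim_{s→∞} s·11s/(s² + 196) = lim_{s→∞} 11s²/(s² + 196) = 11

Final answer: 11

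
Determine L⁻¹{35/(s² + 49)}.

This is the form c·a/(s² + a²) with a = 7, c = 5. L⁻¹ = 5·sin(7t)

Final answer: 5·sin(7t)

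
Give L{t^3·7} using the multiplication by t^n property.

L{7} = 7/s. d^1/ds^1[1/s] = -1/s². d^2/ds^2[1/s] = 2/s^3. d^3/ds^3[1/s] = -6/s^4. So L{t^3} = (-1)^{3}·-6/s^4 = 6/s^4. Then L{t^3·7} = 7·6/s^4 = 42/s^4

Final answer: 42/s^4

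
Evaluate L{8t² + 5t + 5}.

L{8t² + 5t + 5} = 8·2/s³ + 5/s² + 5/s = 16/s³ + 5/s² + 5/s

Final answer: 16/s³ + 5/s² + 5/s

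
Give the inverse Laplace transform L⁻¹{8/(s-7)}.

L⁻¹{1/(s-a)} = e^(at), so L⁻¹{1/(s-7)} = e^(7t), and L⁻¹{8/(s-7)} = 8·e^(7t)

Final answer: 8·e^(7t)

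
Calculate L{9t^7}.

L{t^n} = n!/s^(n+1). So L{9t^7} = 9·7!/s^8 = 45360/s^8

Final answer: 45360/s^8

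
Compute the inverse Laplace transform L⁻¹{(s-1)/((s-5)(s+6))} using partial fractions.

Using partial fractions, f(t) = (4e^(5t) + 7e^(-6t))/11

Final answer: (4e^(5t) + 7e^(-6t))/11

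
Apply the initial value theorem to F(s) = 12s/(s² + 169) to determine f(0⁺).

f(0⁺) = lim_{s→∞} s·12s/(s² + 169) = lim_{s→∞} 12s²/(s² + 169) = 12

Final answer: 12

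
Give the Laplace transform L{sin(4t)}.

L{sin(ωt)} = ω/(s² + ω²), so L{sin(4t)} = 4/(s² + 16)

Final answer: 4/(s² + 16)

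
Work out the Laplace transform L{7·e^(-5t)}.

L{e^(at)} = 1/(s-a), so L{e^(-5t)} = 1/(s+5). Then L{7·e^(-5t)} = 7/(s+5)

Final answer: 7/(s+5)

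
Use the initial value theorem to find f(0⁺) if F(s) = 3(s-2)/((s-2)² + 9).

f(0⁺) = lim_{s→∞} sF(s) = lim_{s→∞} 3s(s-2)/((s-2)² + 9) = 3

Final answer: 3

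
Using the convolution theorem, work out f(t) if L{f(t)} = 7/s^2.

7/s^2 = (7/s)·(1/s) = L{7}·L{1}. By convolution, f(t) = 7*1 = ∫₀ᵗ 7·1 dτ = 7·t

Final answer: 7·t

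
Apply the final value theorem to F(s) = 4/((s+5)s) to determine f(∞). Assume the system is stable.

f(∞) = lim_{s→0} sF(s) = lim_{s→0} 4/(s+5) = 4/5

Final answer: 4/5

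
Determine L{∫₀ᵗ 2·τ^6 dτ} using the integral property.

L{∫₀ᵗ f(τ)dτ} = F(s)/s with f(t) = 2t^6. F(s) = 1440/s^7, so L{∫₀ᵗ 2·τ^6 dτ} = (1440/s^7)/s = 1440/s^8. (Check: ∫₀ᵗ 2·τ^6 dτ = 2t^7/7.)

Final answer: 1440/s^8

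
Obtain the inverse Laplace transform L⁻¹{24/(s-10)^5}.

L⁻¹{n!/(s-a)^(n+1)} = t^n·e^(at), so L⁻¹{24/(s-10)^5} = t^4·e^(10t)

Final answer: t^4·e^(10t)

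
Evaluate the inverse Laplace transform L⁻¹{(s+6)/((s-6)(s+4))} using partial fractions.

Using partial fractions, f(t) = (12e^(6t) - 2e^(-4t))/10

Final answer: (12e^(6t) - 2e^(-4t))/10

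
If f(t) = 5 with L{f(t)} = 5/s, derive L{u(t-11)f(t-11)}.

Time shift theorem: L{u(t-a)f(t-a)} = e^(-as)F(s). Here a=11, F(s) = 5/s, so L{u(t-11)f(t-11)} = e^(-11s)·5/s

Final answer: e^(-11s)·5/s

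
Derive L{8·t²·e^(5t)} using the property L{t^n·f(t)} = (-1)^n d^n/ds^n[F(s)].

L{e^(5t)} = 1/(s-5). d/ds[1/(s-5)] = -1/(s-5)². d²/ds²[1/(s-5)] = 2/(s-5)³. So L{t²·e^(5t)} = (-1)² · 2/(s-5)³ = 2/(s-5)³. Then L{8·t²·e^(5t)} = 8·2/(s-5)³ = 16/(s-5)³

Final answer: 16/(s-5)³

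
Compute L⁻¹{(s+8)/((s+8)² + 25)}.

Using frequency shift: L⁻¹{(s-a)/((s-a)² + b²)} = e^(at)cos(bt). Here a=-8, b=5

Final answer: e^(-8t)·cos(5t)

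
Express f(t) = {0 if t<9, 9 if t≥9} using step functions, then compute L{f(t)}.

f(t) = 9·u(t-9). L{u(t-9)} = e^(-9s)/s, so L{f(t)} = 9·e^(-9s)/s

Final answer: 9·e^(-9s)/s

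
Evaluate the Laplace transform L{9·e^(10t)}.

L{e^(at)} = 1/(s-a), so L{e^(10t)} = 1/(s-10). Then L{9·e^(10t)} = 9/(s-10)

Final answer: 9/(s-10)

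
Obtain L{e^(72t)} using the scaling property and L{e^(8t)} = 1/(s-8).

Using L{f(at)} = (1/a)F(s/a) with a=9 and f(t) = e^(8t): L{e^(72t)} = (1/9) · 1/((s/9)-8) = (1/9) · 9/(s-72) = 1/(s-72)

Final answer: 1/(s-72)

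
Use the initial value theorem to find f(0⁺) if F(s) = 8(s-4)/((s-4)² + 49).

f(0⁺) = lim_{s→∞} sF(s) = lim_{s→∞} 8s(s-4)/((s-4)² + 49) = 8

Final answer: 8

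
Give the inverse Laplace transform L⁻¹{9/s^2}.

L⁻¹{n!/s^(n+1)} = t^n with n=1. So L⁻¹{1/s^2} = t, and L⁻¹{9/s^2} = (9/1)·t = 9·t

Final answer: 9·t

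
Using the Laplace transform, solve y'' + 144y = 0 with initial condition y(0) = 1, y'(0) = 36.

L{y''} + 144L{y} = 0. s²Y - s - 36 + 144Y = 0. Y(s² + 144) = s + 36. Y = (s + 36)/(s² + 144). Inverting: y(t) = cos(12t) + 3sin(12t)

Final answer: y(t) = cos(12t) + 3sin(12t)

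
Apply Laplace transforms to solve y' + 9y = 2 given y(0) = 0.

sY + 9Y = 2/s. Y = 2/(s(s+9)). Partial fractions: Y = 2/9/s - 2/9/(s+9)

Final answer: y(t) = 2/9(1 - e^(-9t))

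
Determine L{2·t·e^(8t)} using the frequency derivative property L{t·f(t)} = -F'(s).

L{e^(8t)} = 1/(s-8). By frequency derivative: L{t·e^(8t)} = -d/ds[1/(s-8)] = -(-1)/(s-8)² = 1/(s-8)². Then L{2·t·e^(8t)} = 2·1/(s-8)² = 2/(s-8)²

Final answer: 2/(s-8)²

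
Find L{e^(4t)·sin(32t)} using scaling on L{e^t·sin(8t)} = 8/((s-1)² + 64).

Scaling with a=4: L{e^(4t)·sin(32t)} = (1/4) · 8/((s/4-1)² + 64). Simplifying: 32/((s-4)² + 1024)

Final answer: 32/((s-4)² + 1024)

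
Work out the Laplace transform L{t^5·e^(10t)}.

L{t^n·e^(at)} = n!/(s-a)^(n+1), so L{t^5·e^(10t)} = 120/(s-10)^6

Final answer: 120/(s-10)^6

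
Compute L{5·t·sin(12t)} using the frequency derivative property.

L{sin(12t)} = 12/(s² + 144). By L{t·f(t)} = -F'(s): -d/ds[12/(s² + 144)] = -(12)·(-2s)/(s² + 144)² = 24s/(s² + 144)². Then L{5·t·sin(12t)} = 5·24s/(s² + 144)² = 120s/(s² + 144)²

Final answer: 120s/(s² + 144)²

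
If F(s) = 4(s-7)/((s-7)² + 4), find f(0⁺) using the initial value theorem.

f(0⁺) = lim_{s→∞} sF(s) = lim_{s→∞} 4s(s-7)/((s-7)² + 4) = 4

Final answer: 4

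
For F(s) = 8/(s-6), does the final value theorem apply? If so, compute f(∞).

sF(s) = 8s/(s-6) has a pole at s = 6 in the right half-plane. Theorem does NOT apply (unstable system; f(t) = 8·e^(6t) grows without bound).

Final answer: Not applicable (unstable)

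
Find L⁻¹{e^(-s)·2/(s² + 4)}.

L⁻¹{2/(s² + 4)} = sin(2t). By the time shift theorem, L⁻¹{e^(-as)F(s)} = u(t-a)f(t-a) with a=1, so L⁻¹{e^(-s)·2/(s² + 4)} = u(t-1)·sin(2(t-1))

Final answer: u(t-1)·sin(2(t-1))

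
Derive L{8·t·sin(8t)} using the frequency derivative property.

L{sin(8t)} = 8/(s² + 64). By L{t·f(t)} = -F'(s): -d/ds[8/(s² + 64)] = -(8)·(-2s)/(s² + 64)² = 16s/(s² + 64)². Then L{8·t·sin(8t)} = 8·16s/(s² + 64)² = 128s/(s² + 64)²

Final answer: 128s/(s² + 64)²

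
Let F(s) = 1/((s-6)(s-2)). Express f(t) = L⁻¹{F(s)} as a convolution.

1/((s-6)(s-2)) = (1/(s-6))·(1/(s-2)) = L{e^(6t)}·L{e^(2t)}. So f(t) = e^(6t)*e^(2t) = ∫₀ᵗ e^(6τ)·e^(2(t-τ)) dτ

Final answer: ∫₀ᵗ e^(6τ)·e^(2(t-τ)) dτ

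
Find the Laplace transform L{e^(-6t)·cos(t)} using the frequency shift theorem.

Frequency shift: L{e^(at)f(t)} = F(s-a). L{e^(-6t)·cos(t)} = (s+6)/((s+6)² + 1)

Final answer: (s+6)/((s+6)² + 1)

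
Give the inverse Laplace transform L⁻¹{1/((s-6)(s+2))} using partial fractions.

Decompose: A/(s-6) + B/(s+2). A = 1/8, B = -1/8. f(t) = (e^(6t) - e^(-2t))/8

Final answer: (e^(6t) - e^(-2t))/8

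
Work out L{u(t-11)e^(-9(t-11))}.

u(t-a)f(t-a) with f(t)=e^(-9t). L{e^(-9t)} = 1/(s+9). By time shift: e^(-11s)/(s+9)

Final answer: e^(-11s)/(s+9)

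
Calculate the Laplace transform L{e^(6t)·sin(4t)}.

L{e^(at)·sin(ωt)} = ω/((s-a)² + ω²), so L{e^(6t)·sin(4t)} = 4/((s-6)² + 16)

Final answer: 4/((s-6)² + 16)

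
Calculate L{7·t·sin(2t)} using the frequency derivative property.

L{sin(2t)} = 2/(s² + 4). By L{t·f(t)} = -F'(s): -d/ds[2/(s² + 4)] = -(2)·(-2s)/(s² + 4)² = 4s/(s² + 4)². Then L{7·t·sin(2t)} = 7·4s/(s² + 4)² = 28s/(s² + 4)²

Final answer: 28s/(s² + 4)²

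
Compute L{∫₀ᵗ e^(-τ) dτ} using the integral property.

L{∫₀ᵗ f(τ)dτ} = F(s)/s with F(s) = 1/(s+1), so L{∫₀ᵗ e^(-τ) dτ} = 1/(s(s+1))

Final answer: 1/(s(s+1))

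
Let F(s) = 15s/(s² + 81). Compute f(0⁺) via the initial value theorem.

f(0⁺) = lim_{s→∞} s·15s/(s² + 81) = lim_{s→∞} 15s²/(s² + 81) = 15

Final answer: 15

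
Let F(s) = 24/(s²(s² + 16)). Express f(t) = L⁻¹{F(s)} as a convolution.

24/(s²(s² + 16)) = (1/s²)·(24/(s² + 16)) = L{t}·L{6·sin(4t)}. So f(t) = t*(6·sin(4t)) = ∫₀ᵗ 6τ·sin(4(t-τ)) dτ

Final answer: ∫₀ᵗ 6τ·sin(4(t-τ)) dτ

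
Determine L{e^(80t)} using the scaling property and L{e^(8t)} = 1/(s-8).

Using L{f(at)} = (1/a)F(s/a) with a=10 and f(t) = e^(8t): L{e^(80t)} = (1/10) · 1/((s/10)-8) = (1/10) · 10/(s-80) = 1/(s-80)

Final answer: 1/(s-80)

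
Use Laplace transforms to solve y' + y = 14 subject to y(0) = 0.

sY + Y = 14/s. Y = 14/(s(s+1)). Partial fractions: Y = 14/s - 14/(s+1)

Final answer: y(t) = 14(1 - e^(-t))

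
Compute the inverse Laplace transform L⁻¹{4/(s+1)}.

L⁻¹{1/(s-a)} = e^(at), so L⁻¹{1/(s+1)} = e^(-t), and L⁻¹{4/(s+1)} = 4·e^(-t)

Final answer: 4·e^(-t)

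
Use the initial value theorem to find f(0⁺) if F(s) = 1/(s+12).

f(0⁺) = lim_{s→∞} s·1/(s+12) = lim_{s→∞} s/(s+12) = 1

Final answer: 1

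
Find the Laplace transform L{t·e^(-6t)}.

L{t^n·e^(at)} = n!/(s-a)^(n+1), so L{t·e^(-6t)} = 1/(s+6)^2

Final answer: 1/(s+6)^2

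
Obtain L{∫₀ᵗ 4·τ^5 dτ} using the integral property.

L{∫₀ᵗ f(τ)dτ} = F(s)/s with f(t) = 4t^5. F(s) = 480/s^6, so L{∫₀ᵗ 4·τ^5 dτ} = (480/s^6)/s = 480/s^7. (Check: ∫₀ᵗ 4·τ^5 dτ = 4t^6/6.)

Final answer: 480/s^7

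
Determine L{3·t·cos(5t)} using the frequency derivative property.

L{cos(5t)} = s/(s² + 25). Derivative: d/ds[s/(s² + 25)] = [(s² + 25) - s·2s]/(s² + 25)² = (25 - s²)/(s² + 25)². So L{t·cos(5t)} = -F'(s) = (s² - 25)/(s² + 25)². Then L{3·t·cos(5t)} = 3·(s² - 25)/(s² + 25)²

Final answer: 3·(s² - 25)/(s² + 25)²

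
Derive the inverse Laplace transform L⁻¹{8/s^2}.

L⁻¹{n!/s^(n+1)} = t^n with n=1. So L⁻¹{1/s^2} = t, and L⁻¹{8/s^2} = (8/1)·t = 8·t

Final answer: 8·t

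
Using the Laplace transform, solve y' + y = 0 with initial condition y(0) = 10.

L{y'} + L{y} = 0. sY - 10 + Y = 0. Y(s+1) = 10. Y = 10/(s+1)

Final answer: y(t) = 10e^(-t)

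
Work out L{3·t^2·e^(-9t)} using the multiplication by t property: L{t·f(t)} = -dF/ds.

Using L{t^n·e^(at)} = n!/(s-a)^(n+1), L{t^2·e^(-9t)} = 2/(s+9)^3, so L{3·t^2·e^(-9t)} = 3·2/(s+9)^3 = 6/(s+9)^3

Final answer: 6/(s+9)^3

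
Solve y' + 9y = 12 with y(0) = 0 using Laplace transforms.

sY + 9Y = 12/s. Y = 12/(s(s+9)). Partial fractions: Y = 4/3/s - 4/3/(s+9)

Final answer: y(t) = 4/3(1 - e^(-9t))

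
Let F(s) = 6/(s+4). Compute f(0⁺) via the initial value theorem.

f(0⁺) = lim_{s→∞} s·6/(s+4) = lim_{s→∞} 6s/(s+4) = 6

Final answer: 6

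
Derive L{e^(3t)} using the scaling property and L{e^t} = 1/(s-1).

Using L{f(at)} = (1/a)F(s/a) with a=3 and f(t) = e^t: L{e^(3t)} = (1/3) · 1/((s/3)-1) = (1/3) · 3/(s-3) = 1/(s-3)

Final answer: 1/(s-3)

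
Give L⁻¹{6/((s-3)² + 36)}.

Form: b/((s-a)² + b²) → e^(at)sin(bt). With a=3, b=6

Final answer: e^(3t)·sin(6t)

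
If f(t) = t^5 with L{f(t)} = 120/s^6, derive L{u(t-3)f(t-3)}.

Time shift theorem: L{u(t-a)f(t-a)} = e^(-as)F(s). Here a=3, F(s) = 120/s^6, so L{u(t-3)f(t-3)} = e^(-3s)·120/s^6

Final answer: e^(-3s)·120/s^6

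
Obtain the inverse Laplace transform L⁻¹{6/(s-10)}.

L⁻¹{1/(s-a)} = e^(at), so L⁻¹{1/(s-10)} = e^(10t), and L⁻¹{6/(s-10)} = 6·e^(10t)

Final answer: 6·e^(10t)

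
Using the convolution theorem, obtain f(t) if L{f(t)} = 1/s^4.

1/s^4 = (1/s)·(1/s^3) = L{1}·L{t^2/2}. By convolution, f(t) = 1*t^2/2 = ∫₀ᵗ 1·τ^2/2 dτ = t^3/6

Final answer: t^3/6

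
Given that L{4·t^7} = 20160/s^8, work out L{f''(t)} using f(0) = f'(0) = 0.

L{f''(t)} = s²F(s) - sf(0) - f'(0) = s²·20160/s^8 - 0 - 0 = 20160/s^6

Final answer: 20160/s^6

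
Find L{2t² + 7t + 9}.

L{2t² + 7t + 9} = 2·2/s³ + 7/s² + 9/s = 4/s³ + 7/s² + 9/s

Final answer: 4/s³ + 7/s² + 9/s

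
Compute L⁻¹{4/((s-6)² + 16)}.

Form: b/((s-a)² + b²) → e^(at)sin(bt). With a=6, b=4

Final answer: e^(6t)·sin(4t)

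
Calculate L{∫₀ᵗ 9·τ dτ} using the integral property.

L{∫₀ᵗ f(τ)dτ} = F(s)/s with f(t) = 9t. F(s) = 9/s^2, so L{∫₀ᵗ 9·τ dτ} = (9/s^2)/s = 9/s^3. (Check: ∫₀ᵗ 9·τ dτ = 9t^2/2.)

Final answer: 9/s^3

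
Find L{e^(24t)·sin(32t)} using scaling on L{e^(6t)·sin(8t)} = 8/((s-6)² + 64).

Scaling with a=4: L{e^(24t)·sin(32t)} = (1/4) · 8/((s/4-6)² + 64). Simplifying: 32/((s-24)² + 1024)

Final answer: 32/((s-24)² + 1024)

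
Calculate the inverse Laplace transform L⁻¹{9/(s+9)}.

L⁻¹{1/(s-a)} = e^(at), so L⁻¹{1/(s+9)} = e^(-9t), and L⁻¹{9/(s+9)} = 9·e^(-9t)

Final answer: 9·e^(-9t)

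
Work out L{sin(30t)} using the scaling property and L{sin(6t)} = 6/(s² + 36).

Using L{f(at)} = (1/a)F(s/a) with a=5: L{sin(30t)} = (1/5) · 6/((s/5)² + 36) = (1/5) · 6·25/(s² + 900) = 30/(s² + 900)

Final answer: 30/(s² + 900)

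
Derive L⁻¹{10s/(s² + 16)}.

This is the form c·s/(s² + a²) with a = 4, c = 10. L⁻¹ = 10·cos(4t)

Final answer: 10·cos(4t)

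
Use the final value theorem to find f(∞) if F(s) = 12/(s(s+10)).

f(∞) = lim_{s→0} s·12/(s(s+10)) = lim_{s→0} 12/(s+10) = 12/10 = 6/5

Final answer: 6/5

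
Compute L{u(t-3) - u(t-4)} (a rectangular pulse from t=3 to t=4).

L{u(t-a)} = e^(-as)/s. L{u(t-3) - u(t-4)} = (e^(-3s) - e^(-4s))/s

Final answer: (e^(-3s) - e^(-4s))/s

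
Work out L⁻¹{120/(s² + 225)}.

This is the form c·a/(s² + a²) with a = 15, c = 8. L⁻¹ = 8·sin(15t)

Final answer: 8·sin(15t)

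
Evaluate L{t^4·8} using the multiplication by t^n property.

L{8} = 8/s. d^1/ds^1[1/s] = -1/s². d^2/ds^2[1/s] = 2/s^3. d^3/ds^3[1/s] = -6/s^4. d^4/ds^4[1/s] = 24/s^5. So L{t^4} = (-1)^{4}·24/s^5 = 24/s^5. Then L{t^4·8} = 8·24/s^5 = 192/s^5

Final answer: 192/s^5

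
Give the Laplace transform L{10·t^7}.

L{t^n} = n!/s^(n+1), so L{t^7} = 5040/s^8. Then L{10·t^7} = 10·5040/s^8 = 50400/s^8

Final answer: 50400/s^8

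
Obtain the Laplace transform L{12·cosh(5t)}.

L{cosh(ωt)} = s/(s² - ω²), so L{cosh(5t)} = s/(s² - 25). Then L{12·cosh(5t)} = 12·s/(s² - 25) = 12s/(s² - 25)

Final answer: 12s/(s² - 25)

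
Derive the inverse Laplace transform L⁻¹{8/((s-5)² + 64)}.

Using frequency shift, L⁻¹{8/((s-5)² + 64)} = e^(5t)·sin(8t)

Final answer: e^(5t)·sin(8t)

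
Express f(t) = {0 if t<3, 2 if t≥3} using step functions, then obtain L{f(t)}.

f(t) = 2·u(t-3). L{u(t-3)} = e^(-3s)/s, so L{f(t)} = 2·e^(-3s)/s

Final answer: 2·e^(-3s)/s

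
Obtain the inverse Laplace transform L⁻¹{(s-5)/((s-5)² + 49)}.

Using frequency shift, L⁻¹{(s-5)/((s-5)² + 49)} = e^(5t)·cos(7t)

Final answer: e^(5t)·cos(7t)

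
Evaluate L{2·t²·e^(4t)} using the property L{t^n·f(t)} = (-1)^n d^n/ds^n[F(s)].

L{e^(4t)} = 1/(s-4). d/ds[1/(s-4)] = -1/(s-4)². d²/ds²[1/(s-4)] = 2/(s-4)³. So L{t²·e^(4t)} = (-1)² · 2/(s-4)³ = 2/(s-4)³. Then L{2·t²·e^(4t)} = 2·2/(s-4)³ = 4/(s-4)³

Final answer: 4/(s-4)³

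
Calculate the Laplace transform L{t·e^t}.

L{t^n·e^(at)} = n!/(s-a)^(n+1), so L{t·e^t} = 1/(s-1)^2

Final answer: 1/(s-1)^2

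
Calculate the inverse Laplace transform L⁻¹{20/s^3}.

L⁻¹{n!/s^(n+1)} = t^n with n=2. So L⁻¹{2/s^3} = t^2, and L⁻¹{20/s^3} = (20/2)·t^2 = 10·t^2

Final answer: 10·t^2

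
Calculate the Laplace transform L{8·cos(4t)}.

L{cos(ωt)} = s/(s² + ω²), so L{cos(4t)} = s/(s² + 16). Then L{8·cos(4t)} = 8·s/(s² + 16) = 8s/(s² + 16)

Final answer: 8s/(s² + 16)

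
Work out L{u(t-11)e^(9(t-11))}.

u(t-a)f(t-a) with f(t)=e^(9t). L{e^(9t)} = 1/(s-9). By time shift: e^(-11s)/(s-9)

Final answer: e^(-11s)/(s-9)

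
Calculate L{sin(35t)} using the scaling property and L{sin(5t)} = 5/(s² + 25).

Using L{f(at)} = (1/a)F(s/a) with a=7: L{sin(35t)} = (1/7) · 5/((s/7)² + 25) = (1/7) · 5·49/(s² + 1225) = 35/(s² + 1225)

Final answer: 35/(s² + 1225)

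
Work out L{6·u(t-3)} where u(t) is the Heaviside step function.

L{u(t-a)} = e^(-as)/s. Here a=3, so L{u(t-3)} = e^(-3s)/s, and L{6·u(t-3)} = 6·e^(-3s)/s

Final answer: 6·e^(-3s)/s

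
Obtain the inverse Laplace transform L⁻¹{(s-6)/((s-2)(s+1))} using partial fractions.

Using partial fractions, f(t) = (-4e^(2t) + 7e^(-t))/3

Final answer: (-4e^(2t) + 7e^(-t))/3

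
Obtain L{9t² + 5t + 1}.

L{9t² + 5t + 1} = 9·2/s³ + 5/s² + 1/s = 18/s³ + 5/s² + 1/s

Final answer: 18/s³ + 5/s² + 1/s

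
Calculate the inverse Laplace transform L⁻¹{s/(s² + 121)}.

L⁻¹{s/(s² + 121)} = cos(11t)

Final answer: cos(11t)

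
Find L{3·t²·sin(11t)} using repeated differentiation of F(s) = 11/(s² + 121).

F(s) = 11/(s² + 121). F'(s) = -22s/(s² + 121)². F''(s) = -22(121 - 3s²)/(s² + 121)³ = (66s² - 2662)/(s² + 121)³. So L{t²·sin(11t)} = (-1)² F''(s) = (66s² - 2662)/(s² + 121)³. Then L{3·t²·sin(11t)} = 3·(66s² - 2662)/(s² + 121)³ = (198s² - 7986)/(s² + 121)³

Final answer: (198s² - 7986)/(s² + 121)³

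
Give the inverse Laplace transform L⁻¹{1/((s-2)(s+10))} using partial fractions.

Decompose: A/(s-2) + B/(s+10). A = 1/12, B = -1/12. f(t) = (e^(2t) - e^(-10t))/12

Final answer: (e^(2t) - e^(-10t))/12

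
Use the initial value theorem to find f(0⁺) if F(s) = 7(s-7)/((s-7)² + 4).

f(0⁺) = lim_{s→∞} sF(s) = lim_{s→∞} 7s(s-7)/((s-7)² + 4) = 7

Final answer: 7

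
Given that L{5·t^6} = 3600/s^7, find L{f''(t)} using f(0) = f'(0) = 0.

L{f''(t)} = s²F(s) - sf(0) - f'(0) = s²·3600/s^7 - 0 - 0 = 3600/s^5

Final answer: 3600/s^5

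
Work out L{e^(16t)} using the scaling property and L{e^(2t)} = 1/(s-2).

Using L{f(at)} = (1/a)F(s/a) with a=8 and f(t) = e^(2t): L{e^(16t)} = (1/8) · 1/((s/8)-2) = (1/8) · 8/(s-16) = 1/(s-16)

Final answer: 1/(s-16)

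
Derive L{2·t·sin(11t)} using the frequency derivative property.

L{sin(11t)} = 11/(s² + 121). By L{t·f(t)} = -F'(s): -d/ds[11/(s² + 121)] = -(11)·(-2s)/(s² + 121)² = 22s/(s² + 121)². Then L{2·t·sin(11t)} = 2·22s/(s² + 121)² = 44s/(s² + 121)²

Final answer: 44s/(s² + 121)²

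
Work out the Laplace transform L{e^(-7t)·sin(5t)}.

L{e^(at)·sin(ωt)} = ω/((s-a)² + ω²), so L{e^(-7t)·sin(5t)} = 5/((s+7)² + 25)

Final answer: 5/((s+7)² + 25)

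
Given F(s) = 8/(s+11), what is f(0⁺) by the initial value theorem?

f(0⁺) = lim_{s→∞} s·8/(s+11) = lim_{s→∞} 8s/(s+11) = 8

Final answer: 8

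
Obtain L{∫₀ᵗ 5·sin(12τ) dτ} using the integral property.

L{∫₀ᵗ f(τ)dτ} = F(s)/s with F(s) = 60/(s² + 144), so the result is (60/(s² + 144))/s = 60/(s(s² + 144))

Final answer: 60/(s(s² + 144))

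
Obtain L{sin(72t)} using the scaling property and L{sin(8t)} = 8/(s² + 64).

Using L{f(at)} = (1/a)F(s/a) with a=9: L{sin(72t)} = (1/9) · 8/((s/9)² + 64) = (1/9) · 8·81/(s² + 5184) = 72/(s² + 5184)

Final answer: 72/(s² + 5184)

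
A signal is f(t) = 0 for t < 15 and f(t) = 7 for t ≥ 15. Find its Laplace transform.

f(t) = 7·u(t-15). L{u(t-15)} = e^(-15s)/s, so L{f(t)} = 7·e^(-15s)/s

Final answer: 7·e^(-15s)/s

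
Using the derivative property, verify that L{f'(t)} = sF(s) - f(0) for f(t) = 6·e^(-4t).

f'(t) = -24e^(-4t). Direct: L{f'(t)} = -24/(s+4). Property: s·6/(s+4) - 6 = (6s - 6(s+4))/(s+4) = -24/(s+4). ✓

Final answer: -24/(s+4)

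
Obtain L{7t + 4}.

L{7t + 4} = 7·L{t} + 4·L{1} = 7/s² + 4/s

Final answer: 7/s² + 4/s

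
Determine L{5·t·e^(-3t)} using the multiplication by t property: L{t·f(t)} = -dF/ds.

Using L{t^n·e^(at)} = n!/(s-a)^(n+1), L{t·e^(-3t)} = 1/(s+3)^2, so L{5·t·e^(-3t)} = 5·1/(s+3)^2 = 5/(s+3)^2

Final answer: 5/(s+3)^2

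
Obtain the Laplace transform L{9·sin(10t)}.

L{sin(ωt)} = ω/(s² + ω²), so L{sin(10t)} = 10/(s² + 100). Then L{9·sin(10t)} = 9·10/(s² + 100) = 90/(s² + 100)

Final answer: 90/(s² + 100)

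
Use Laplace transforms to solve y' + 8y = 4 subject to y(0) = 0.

sY + 8Y = 4/s. Y = 4/(s(s+8)). Partial fractions: Y = 1/2/s - 1/2/(s+8)

Final answer: y(t) = 1/2(1 - e^(-8t))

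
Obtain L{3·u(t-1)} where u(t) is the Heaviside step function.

L{u(t-a)} = e^(-as)/s. Here a=1, so L{u(t-1)} = e^(-s)/s, and L{3·u(t-1)} = 3·e^(-s)/s

Final answer: 3·e^(-s)/s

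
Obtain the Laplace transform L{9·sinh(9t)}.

L{sinh(ωt)} = ω/(s² - ω²), so L{sinh(9t)} = 9/(s² - 81). Then L{9·sinh(9t)} = 9·9/(s² - 81) = 81/(s² - 81)

Final answer: 81/(s² - 81)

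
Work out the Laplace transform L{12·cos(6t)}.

L{cos(ωt)} = s/(s² + ω²), so L{cos(6t)} = s/(s² + 36). Then L{12·cos(6t)} = 12·s/(s² + 36) = 12s/(s² + 36)

Final answer: 12s/(s² + 36)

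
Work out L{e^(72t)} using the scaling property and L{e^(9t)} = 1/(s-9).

Using L{f(at)} = (1/a)F(s/a) with a=8 and f(t) = e^(9t): L{e^(72t)} = (1/8) · 1/((s/8)-9) = (1/8) · 8/(s-72) = 1/(s-72)

Final answer: 1/(s-72)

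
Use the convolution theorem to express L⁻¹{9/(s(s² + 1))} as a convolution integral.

9/(s(s² + 1)) = (1/s)·(9/(s² + 1)) = L{1}·L{9·sin(t)}. So f(t) = 1*(9·sin(t)) = ∫₀ᵗ 9·sin(τ) dτ

Final answer: ∫₀ᵗ 9·sin(τ) dτ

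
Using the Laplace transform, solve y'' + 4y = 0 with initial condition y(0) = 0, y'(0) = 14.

L{y''} + 4L{y} = 0. s²Y - 0 - 14 + 4Y = 0. Y(s² + 4) = 14. Y = (14)/(s² + 4). Inverting: y(t) = 7sin(2t)

Final answer: y(t) = 7sin(2t)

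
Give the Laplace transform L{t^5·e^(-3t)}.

L{t^n·e^(at)} = n!/(s-a)^(n+1), so L{t^5·e^(-3t)} = 120/(s+3)^6

Final answer: 120/(s+3)^6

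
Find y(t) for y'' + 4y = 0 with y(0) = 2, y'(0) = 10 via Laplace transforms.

L{y''} + 4L{y} = 0. s²Y - 2s - 10 + 4Y = 0. Y(s² + 4) = 2s + 10. Y = (2s + 10)/(s² + 4). Inverting: y(t) = 2cos(2t) + 5sin(2t)

Final answer: y(t) = 2cos(2t) + 5sin(2t)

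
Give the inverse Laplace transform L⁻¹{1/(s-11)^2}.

L⁻¹{n!/(s-a)^(n+1)} = t^n·e^(at), so L⁻¹{1/(s-11)^2} = t·e^(11t)

Final answer: t·e^(11t)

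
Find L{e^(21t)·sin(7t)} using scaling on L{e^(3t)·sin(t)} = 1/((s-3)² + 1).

Scaling with a=7: L{e^(21t)·sin(7t)} = (1/7) · 1/((s/7-3)² + 1). Simplifying: 7/((s-21)² + 49)

Final answer: 7/((s-21)² + 49)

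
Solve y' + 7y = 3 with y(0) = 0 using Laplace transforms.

sY + 7Y = 3/s. Y = 3/(s(s+7)). Partial fractions: Y = 3/7/s - 3/7/(s+7)

Final answer: y(t) = 3/7(1 - e^(-7t))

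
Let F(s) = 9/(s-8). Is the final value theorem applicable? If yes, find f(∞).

sF(s) = 9s/(s-8) has a pole at s = 8 in the right half-plane. Theorem does NOT apply (unstable system; f(t) = 9·e^(8t) grows without bound).

Final answer: Not applicable (unstable)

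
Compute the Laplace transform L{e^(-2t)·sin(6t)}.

L{e^(at)·sin(ωt)} = ω/((s-a)² + ω²), so L{e^(-2t)·sin(6t)} = 6/((s+2)² + 36)

Final answer: 6/((s+2)² + 36)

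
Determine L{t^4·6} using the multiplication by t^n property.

L{6} = 6/s. d^1/ds^1[1/s] = -1/s². d^2/ds^2[1/s] = 2/s^3. d^3/ds^3[1/s] = -6/s^4. d^4/ds^4[1/s] = 24/s^5. So L{t^4} = (-1)^{4}·24/s^5 = 24/s^5. Then L{t^4·6} = 6·24/s^5 = 144/s^5

Final answer: 144/s^5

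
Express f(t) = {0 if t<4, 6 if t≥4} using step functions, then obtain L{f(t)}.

f(t) = 6·u(t-4). L{u(t-4)} = e^(-4s)/s, so L{f(t)} = 6·e^(-4s)/s

Final answer: 6·e^(-4s)/s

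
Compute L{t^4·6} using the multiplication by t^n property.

L{6} = 6/s. d^1/ds^1[1/s] = -1/s². d^2/ds^2[1/s] = 2/s^3. d^3/ds^3[1/s] = -6/s^4. d^4/ds^4[1/s] = 24/s^5. So L{t^4} = (-1)^{4}·24/s^5 = 24/s^5. Then L{t^4·6} = 6·24/s^5 = 144/s^5

Final answer: 144/s^5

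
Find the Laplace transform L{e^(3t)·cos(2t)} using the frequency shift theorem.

Frequency shift: L{e^(at)f(t)} = F(s-a). L{e^(3t)·cos(2t)} = (s-3)/((s-3)² + 4)

Final answer: (s-3)/((s-3)² + 4)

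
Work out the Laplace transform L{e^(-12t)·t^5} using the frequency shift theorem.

L{e^(at)·t^n} = n!/(s-a)^(n+1), so L{e^(-12t)·t^5} = 120/(s+12)^6

Final answer: 120/(s+12)^6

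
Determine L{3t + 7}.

L{3t + 7} = 3·L{t} + 7·L{1} = 3/s² + 7/s

Final answer: 3/s² + 7/s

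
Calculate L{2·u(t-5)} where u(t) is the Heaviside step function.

L{u(t-a)} = e^(-as)/s. Here a=5, so L{u(t-5)} = e^(-5s)/s, and L{2·u(t-5)} = 2·e^(-5s)/s

Final answer: 2·e^(-5s)/s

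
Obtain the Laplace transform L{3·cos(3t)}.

L{cos(ωt)} = s/(s² + ω²), so L{cos(3t)} = s/(s² + 9). Then L{3·cos(3t)} = 3·s/(s² + 9) = 3s/(s² + 9)

Final answer: 3s/(s² + 9)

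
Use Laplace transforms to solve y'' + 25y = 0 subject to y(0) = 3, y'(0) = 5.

L{y''} + 25L{y} = 0. s²Y - 3s - 5 + 25Y = 0. Y(s² + 25) = 3s + 5. Y = (3s + 5)/(s² + 25). Inverting: y(t) = 3cos(5t) + sin(5t)

Final answer: y(t) = 3cos(5t) + sin(5t)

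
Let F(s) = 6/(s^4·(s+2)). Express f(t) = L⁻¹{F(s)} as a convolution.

6/(s^4·(s+2)) = (6/s^4)·(1/(s+2)) = L{t^3}·L{e^(-2t)}. So f(t) = t^3*e^(-2t) = ∫₀ᵗ τ^3·e^(-2(t-τ)) dτ

Final answer: ∫₀ᵗ τ^3·e^(-2(t-τ)) dτ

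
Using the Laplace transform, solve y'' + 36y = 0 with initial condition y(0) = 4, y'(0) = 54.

L{y''} + 36L{y} = 0. s²Y - 4s - 54 + 36Y = 0. Y(s² + 36) = 4s + 54. Y = (4s + 54)/(s² + 36). Inverting: y(t) = 4cos(6t) + 9sin(6t)

Final answer: y(t) = 4cos(6t) + 9sin(6t)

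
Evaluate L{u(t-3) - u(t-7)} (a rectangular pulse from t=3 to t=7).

L{u(t-a)} = e^(-as)/s. L{u(t-3) - u(t-7)} = (e^(-3s) - e^(-7s))/s

Final answer: (e^(-3s) - e^(-7s))/s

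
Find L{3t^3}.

L{t^n} = n!/s^(n+1). So L{3t^3} = 3·3!/s^4 = 18/s^4

Final answer: 18/s^4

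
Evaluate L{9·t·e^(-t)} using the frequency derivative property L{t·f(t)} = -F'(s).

L{e^(-t)} = 1/(s+1). By frequency derivative: L{t·e^(-t)} = -d/ds[1/(s+1)] = -(-1)/(s+1)² = 1/(s+1)². Then L{9·t·e^(-t)} = 9·1/(s+1)² = 9/(s+1)²

Final answer: 9/(s+1)²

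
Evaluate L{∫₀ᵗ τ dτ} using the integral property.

L{∫₀ᵗ f(τ)dτ} = F(s)/s with f(t) = t. F(s) = 1/s^2, so L{∫₀ᵗ τ dτ} = (1/s^2)/s = 1/s^3. (Check: ∫₀ᵗ τ dτ = t^2/2.)

Final answer: 1/s^3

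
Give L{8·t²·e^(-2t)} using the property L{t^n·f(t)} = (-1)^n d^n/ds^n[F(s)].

L{e^(-2t)} = 1/(s+2). d/ds[1/(s+2)] = -1/(s+2)². d²/ds²[1/(s+2)] = 2/(s+2)³. So L{t²·e^(-2t)} = (-1)² · 2/(s+2)³ = 2/(s+2)³. Then L{8·t²·e^(-2t)} = 8·2/(s+2)³ = 16/(s+2)³

Final answer: 16/(s+2)³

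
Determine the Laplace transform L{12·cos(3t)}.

L{cos(ωt)} = s/(s² + ω²), so L{cos(3t)} = s/(s² + 9). Then L{12·cos(3t)} = 12·s/(s² + 9) = 12s/(s² + 9)

Final answer: 12s/(s² + 9)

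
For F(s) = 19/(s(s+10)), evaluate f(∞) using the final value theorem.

f(∞) = lim_{s→0} s·19/(s(s+10)) = lim_{s→0} 19/(s+10) = 19/10 = 19/10

Final answer: 19/10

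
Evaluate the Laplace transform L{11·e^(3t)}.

L{e^(at)} = 1/(s-a), so L{e^(3t)} = 1/(s-3). Then L{11·e^(3t)} = 11/(s-3)

Final answer: 11/(s-3)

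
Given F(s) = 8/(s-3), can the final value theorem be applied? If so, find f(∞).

sF(s) = 8s/(s-3) has a pole at s = 3 in the right half-plane. Theorem does NOT apply (unstable system; f(t) = 8·e^(3t) grows without bound).

Final answer: Not applicable (unstable)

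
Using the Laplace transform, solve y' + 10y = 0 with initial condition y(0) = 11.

L{y'} + 10L{y} = 0. sY - 11 + 10Y = 0. Y(s+10) = 11. Y = 11/(s+10)

Final answer: y(t) = 11e^(-10t)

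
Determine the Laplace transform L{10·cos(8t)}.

L{cos(ωt)} = s/(s² + ω²), so L{cos(8t)} = s/(s² + 64). Then L{10·cos(8t)} = 10·s/(s² + 64) = 10s/(s² + 64)

Final answer: 10s/(s² + 64)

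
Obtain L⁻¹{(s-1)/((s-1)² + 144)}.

Using frequency shift: L⁻¹{(s-a)/((s-a)² + b²)} = e^(at)cos(bt). Here a=1, b=12

Final answer: e^t·cos(12t)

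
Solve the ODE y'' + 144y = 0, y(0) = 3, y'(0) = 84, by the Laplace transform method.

L{y''} + 144L{y} = 0. s²Y - 3s - 84 + 144Y = 0. Y(s² + 144) = 3s + 84. Y = (3s + 84)/(s² + 144). Inverting: y(t) = 3cos(12t) + 7sin(12t)

Final answer: y(t) = 3cos(12t) + 7sin(12t)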